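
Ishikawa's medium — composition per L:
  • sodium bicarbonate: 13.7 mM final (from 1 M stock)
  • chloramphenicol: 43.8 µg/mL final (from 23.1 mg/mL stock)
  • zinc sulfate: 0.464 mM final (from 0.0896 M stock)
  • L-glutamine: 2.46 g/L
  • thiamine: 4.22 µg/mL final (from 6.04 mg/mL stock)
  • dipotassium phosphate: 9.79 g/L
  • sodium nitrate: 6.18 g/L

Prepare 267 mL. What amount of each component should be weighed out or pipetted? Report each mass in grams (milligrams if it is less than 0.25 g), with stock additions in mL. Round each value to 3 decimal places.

sodium bicarbonate 3.658 mL; chloramphenicol 0.506 mL; zinc sulfate 1.383 mL; L-glutamine 0.657 g; thiamine 0.187 mL; dipotassium phosphate 2.614 g; sodium nitrate 1.650 g

Target volume = 267 mL = 0.267 L.
sodium bicarbonate: dilute stock: 13.7 mM × 267 mL ÷ 1000 mM = 3.658 mL
chloramphenicol: C1V1 = C2V2 → 43.8 µg/mL × 267 mL ÷ 23100 µg/mL = 0.506 mL
zinc sulfate: dilute stock: 0.464 mM × 267 mL ÷ 89.6 mM = 1.383 mL
L-glutamine: 2.46 g/L × 0.267 L = 0.657 g
thiamine: dilute stock: 4.22 µg/mL × 267 mL ÷ 6040 µg/mL = 0.187 mL
dipotassium phosphate: 9.79 g/L × 0.267 L = 2.614 g
sodium nitrate: 6.18 g/L × 0.267 L = 1.650 g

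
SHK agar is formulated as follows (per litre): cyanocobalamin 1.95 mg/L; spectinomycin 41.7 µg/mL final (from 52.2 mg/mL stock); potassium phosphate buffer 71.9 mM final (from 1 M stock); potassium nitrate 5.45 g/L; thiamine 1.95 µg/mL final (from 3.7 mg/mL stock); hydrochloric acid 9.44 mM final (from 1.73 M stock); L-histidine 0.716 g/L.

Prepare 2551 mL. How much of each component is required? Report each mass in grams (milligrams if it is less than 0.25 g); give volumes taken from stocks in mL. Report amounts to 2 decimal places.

cyanocobalamin 4.97 mg; spectinomycin 2.04 mL; potassium phosphate buffer 183.42 mL; potassium nitrate 13.90 g; thiamine 1.34 mL; hydrochloric acid 13.92 mL; L-histidine 1.83 g

Target volume = 2551 mL = 2.551 L.
cyanocobalamin: 1.95 mg/L × 2.551 L = 4.97 mg
spectinomycin: V = C2·V2/C1 = 41.7 µg/mL × 2551 mL ÷ 52200 µg/mL = 2.04 mL
potassium phosphate buffer: C1V1 = C2V2 → 71.9 mM × 2551 mL ÷ 1000 mM = 183.42 mL
potassium nitrate: 5.45 g/L × 2.551 L = 13.90 g
thiamine: V = C2·V2/C1 = 1.95 µg/mL × 2551 mL ÷ 3700 µg/mL = 1.34 mL
hydrochloric acid: dilute stock: 9.44 mM × 2551 mL ÷ 1730 mM = 13.92 mL
L-histidine: 0.716 g/L × 2.551 L = 1.83 g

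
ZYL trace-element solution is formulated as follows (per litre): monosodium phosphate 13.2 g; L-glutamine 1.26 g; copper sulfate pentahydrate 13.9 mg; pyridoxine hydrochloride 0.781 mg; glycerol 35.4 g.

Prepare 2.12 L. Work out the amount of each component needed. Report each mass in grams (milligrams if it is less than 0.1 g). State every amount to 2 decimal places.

monosodium phosphate 27.98 g; L-glutamine 2.67 g; copper sulfate pentahydrate 29.47 mg; pyridoxine hydrochloride 1.66 mg; glycerol 75.05 g

Ratio of target to recipe volume: 2120 / 1000 = 2.12.
monosodium phosphate: 13.2 g × (2120 mL / 1000 mL) = 27.98 g
L-glutamine: 1.26 g × (2120 mL / 1000 mL) = 2.67 g
copper sulfate pentahydrate: 13.9 mg × (2120 mL / 1000 mL) = 29.47 mg
pyridoxine hydrochloride: 0.781 mg × (2120 mL / 1000 mL) = 1.66 mg
glycerol: 35.4 g × (2120 mL / 1000 mL) = 75.05 g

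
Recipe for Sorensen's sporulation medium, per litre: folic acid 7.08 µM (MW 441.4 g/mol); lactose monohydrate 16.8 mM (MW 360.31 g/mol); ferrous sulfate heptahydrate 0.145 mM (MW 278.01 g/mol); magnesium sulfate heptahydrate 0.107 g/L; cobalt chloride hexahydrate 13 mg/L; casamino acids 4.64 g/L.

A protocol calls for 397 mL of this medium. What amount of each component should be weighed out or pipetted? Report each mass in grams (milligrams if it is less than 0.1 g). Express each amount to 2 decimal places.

folic acid 1.24 mg; lactose monohydrate 2.40 g; ferrous sulfate heptahydrate 16.00 mg; magnesium sulfate heptahydrate 42.48 mg; cobalt chloride hexahydrate 5.16 mg; casamino acids 1.84 g

Target volume = 397 mL = 0.397 L.
folic acid: 7.08 µmol/L × 441.4 g/mol × 0.397 L ÷ 1000 = 1.24 mg
lactose monohydrate: 16.8 mmol/L × 360.31 g/mol × 0.397 L ÷ 1000 = 2.40 g
ferrous sulfate heptahydrate: 0.145 mmol/L × 278.01 mg/mmol × 0.397 L = 16.00 mg
magnesium sulfate heptahydrate: 0.107 g/L × 0.397 L = 0.042479 g = 42.48 mg
cobalt chloride hexahydrate: 13 mg/L × 0.397 L = 5.16 mg
casamino acids: 4.64 g/L × 0.397 L = 1.84 g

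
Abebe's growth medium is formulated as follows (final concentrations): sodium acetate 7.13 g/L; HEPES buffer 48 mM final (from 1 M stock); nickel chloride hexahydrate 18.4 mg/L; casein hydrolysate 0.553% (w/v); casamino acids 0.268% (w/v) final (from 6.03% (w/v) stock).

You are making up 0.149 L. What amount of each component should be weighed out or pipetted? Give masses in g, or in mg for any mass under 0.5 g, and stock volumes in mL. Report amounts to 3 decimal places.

sodium acetate 1.062 g; HEPES buffer 7.152 mL; nickel chloride hexahydrate 2.742 mg; casein hydrolysate 0.824 g; casamino acids 6.622 mL

Working volume: 0.149 L.
sodium acetate: 7.13 g/L × 0.149 L = 1.062 g
HEPES buffer: C1V1 = C2V2 → 48 mM × 149 mL ÷ 1000 mM = 7.152 mL
nickel chloride hexahydrate: 18.4 mg/L × 0.149 L = 2.742 mg
casein hydrolysate: 0.553% w/v = 5.53 g/L → 5.53 × 0.149 L = 0.824 g
casamino acids: dilute stock: 0.268% ÷ 6.03% × 149 mL = 6.622 mL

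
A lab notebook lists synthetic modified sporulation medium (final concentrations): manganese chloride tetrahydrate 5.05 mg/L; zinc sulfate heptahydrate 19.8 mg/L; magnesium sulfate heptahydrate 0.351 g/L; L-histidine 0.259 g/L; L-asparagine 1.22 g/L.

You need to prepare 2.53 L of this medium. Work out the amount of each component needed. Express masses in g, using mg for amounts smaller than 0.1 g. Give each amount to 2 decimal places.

manganese chloride tetrahydrate 12.78 mg; zinc sulfate heptahydrate 50.09 mg; magnesium sulfate heptahydrate 0.89 g; L-histidine 0.66 g; L-asparagine 3.09 g

Scale factor relative to 1 L: 2.53.
manganese chloride tetrahydrate: 5.05 mg/L × 2.53 L = 12.78 mg
zinc sulfate heptahydrate: 19.8 mg/L × 2.53 L = 50.09 mg
magnesium sulfate heptahydrate: 0.351 g/L × 2.53 L = 0.89 g
L-histidine: 0.259 g/L × 2.53 L = 0.66 g
L-asparagine: 1.22 g/L × 2.53 L = 3.09 g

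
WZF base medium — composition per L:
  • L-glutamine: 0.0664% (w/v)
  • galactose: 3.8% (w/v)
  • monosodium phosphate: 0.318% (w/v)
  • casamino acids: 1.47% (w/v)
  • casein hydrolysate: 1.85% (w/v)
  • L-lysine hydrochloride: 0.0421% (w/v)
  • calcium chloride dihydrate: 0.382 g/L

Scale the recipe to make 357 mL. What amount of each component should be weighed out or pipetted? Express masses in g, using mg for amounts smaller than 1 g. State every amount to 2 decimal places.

Working volume: 357 mL = 0.357 L.
L-glutamine: 0.0664% w/v = 0.664 g/L → 0.664 × 0.357 L = 0.237048 g = 237.05 mg
galactose: 3.8% w/v = 38 g/L → 38 × 0.357 L = 13.57 g
monosodium phosphate: 0.318 g per 100 mL × 357 mL ÷ 100 = 1.14 g
casamino acids: 1.47 g per 100 mL × 357 mL ÷ 100 = 5.25 g
casein hydrolysate: 1.85% w/v = 18.5 g/L → 18.5 × 0.357 L = 6.60 g
L-lysine hydrochloride: 0.0421% w/v = 0.421 g/L → 0.421 × 0.357 L = 0.150297 g = 150.30 mg
calcium chloride dihydrate: 0.382 g/L × 0.357 L = 0.136374 g = 136.37 mg

L-glutamine 237.05 mg; galactose 13.57 g; monosodium phosphate 1.14 g; casamino acids 5.25 g; casein hydrolysate 6.60 g; L-lysine hydrochloride 150.30 mg; calcium chloride dihydrate 136.37 mg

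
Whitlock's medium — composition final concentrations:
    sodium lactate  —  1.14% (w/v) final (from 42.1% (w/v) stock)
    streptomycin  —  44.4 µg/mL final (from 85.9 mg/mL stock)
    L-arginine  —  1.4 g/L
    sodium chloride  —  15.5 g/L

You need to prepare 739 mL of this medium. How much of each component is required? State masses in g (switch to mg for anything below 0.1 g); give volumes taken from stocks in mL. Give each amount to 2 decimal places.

sodium lactate 20.01 mL; streptomycin 0.38 mL; L-arginine 1.03 g; sodium chloride 11.45 g

Scale factor relative to 1 L: 0.739.
sodium lactate: V = C2·V2/C1 = 1.14% ÷ 42.1% × 739 mL = 20.01 mL
streptomycin: C1V1 = C2V2 → 44.4 µg/mL × 739 mL ÷ 85900 µg/mL = 0.38 mL
L-arginine: 1.4 g/L × 0.739 L = 1.03 g
sodium chloride: 15.5 g/L × 0.739 L = 11.45 g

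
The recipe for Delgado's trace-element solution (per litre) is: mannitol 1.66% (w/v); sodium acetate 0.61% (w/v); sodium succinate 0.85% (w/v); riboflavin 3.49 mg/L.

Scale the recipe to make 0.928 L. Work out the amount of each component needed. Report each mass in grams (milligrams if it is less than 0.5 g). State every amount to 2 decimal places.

mannitol 15.40 g; sodium acetate 5.66 g; sodium succinate 7.89 g; riboflavin 3.24 mg

Scale factor relative to 1 L: 0.928.
mannitol: 1.66% w/v = 16.6 g/L → 16.6 × 0.928 L = 15.40 g
sodium acetate: 0.61% w/v = 6.1 g/L → 6.1 × 0.928 L = 5.66 g
sodium succinate: 0.85 g per 100 mL × 928 mL ÷ 100 = 7.89 g
riboflavin: 3.49 mg/L × 0.928 L = 3.24 mg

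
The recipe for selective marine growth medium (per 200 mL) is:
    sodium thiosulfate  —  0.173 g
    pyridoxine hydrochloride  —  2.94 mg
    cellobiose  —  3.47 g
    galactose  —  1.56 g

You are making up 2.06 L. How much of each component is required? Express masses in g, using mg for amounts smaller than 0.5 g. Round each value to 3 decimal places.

sodium thiosulfate 1.782 g; pyridoxine hydrochloride 30.282 mg; cellobiose 35.741 g; galactose 16.068 g

Scale factor = 2060 mL / 200 mL = 10.3.
sodium thiosulfate: 0.173 g × (2060 mL / 200 mL) = 1.782 g
pyridoxine hydrochloride: 2.94 mg × (2060 mL / 200 mL) = 30.282 mg
cellobiose: 3.47 g × (2060 mL / 200 mL) = 35.741 g
galactose: 1.56 g × (2060 mL / 200 mL) = 16.068 g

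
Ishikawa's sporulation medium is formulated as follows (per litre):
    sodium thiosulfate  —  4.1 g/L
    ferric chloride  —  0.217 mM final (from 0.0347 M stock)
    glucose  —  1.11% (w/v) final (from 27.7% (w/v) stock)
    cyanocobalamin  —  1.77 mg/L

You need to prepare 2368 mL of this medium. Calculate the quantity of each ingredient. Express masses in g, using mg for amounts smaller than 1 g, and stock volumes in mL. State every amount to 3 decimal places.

Working volume: 2368 mL = 2.368 L.
sodium thiosulfate: 4.1 g/L × 2.368 L = 9.709 g
ferric chloride: V = C2·V2/C1 = 0.217 mM × 2368 mL ÷ 34.7 mM = 14.809 mL
glucose: C1V1 = C2V2 → 1.11% ÷ 27.7% × 2368 mL = 94.891 mL
cyanocobalamin: 1.77 mg/L × 2.368 L = 4.191 mg

sodium thiosulfate 9.709 g; ferric chloride 14.809 mL; glucose 94.891 mL; cyanocobalamin 4.191 mg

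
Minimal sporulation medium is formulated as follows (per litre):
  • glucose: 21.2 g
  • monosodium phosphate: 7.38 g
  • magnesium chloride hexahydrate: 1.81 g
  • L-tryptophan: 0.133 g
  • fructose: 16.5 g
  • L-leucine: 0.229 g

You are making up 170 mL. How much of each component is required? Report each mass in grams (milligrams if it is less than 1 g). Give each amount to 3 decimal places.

glucose 3.604 g; monosodium phosphate 1.255 g; magnesium chloride hexahydrate 307.700 mg; L-tryptophan 22.610 mg; fructose 2.805 g; L-leucine 38.930 mg

Ratio of target to recipe volume: 170 / 1000 = 0.17.
glucose: 21.2 g × (170 mL / 1000 mL) = 3.604 g
monosodium phosphate: 7.38 g × (170 mL / 1000 mL) = 1.255 g
magnesium chloride hexahydrate: 1.81 g × (170 mL / 1000 mL) = 0.3077 g = 307.700 mg
L-tryptophan: 0.133 g × (170 mL / 1000 mL) = 0.02261 g = 22.610 mg
fructose: 16.5 g × (170 mL / 1000 mL) = 2.805 g
L-leucine: 0.229 g × (170 mL / 1000 mL) = 0.03893 g = 38.930 mg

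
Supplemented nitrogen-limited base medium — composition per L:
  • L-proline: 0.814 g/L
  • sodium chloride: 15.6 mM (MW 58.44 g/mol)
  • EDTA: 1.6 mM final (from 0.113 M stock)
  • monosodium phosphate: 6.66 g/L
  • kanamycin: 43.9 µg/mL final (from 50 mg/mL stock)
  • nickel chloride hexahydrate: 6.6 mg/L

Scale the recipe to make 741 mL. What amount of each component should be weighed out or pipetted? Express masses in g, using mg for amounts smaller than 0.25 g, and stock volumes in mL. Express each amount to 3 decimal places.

L-proline 0.603 g; sodium chloride 0.676 g; EDTA 10.492 mL; monosodium phosphate 4.935 g; kanamycin 0.651 mL; nickel chloride hexahydrate 4.891 mg

Target volume = 741 mL = 0.741 L.
L-proline: 0.814 g/L × 0.741 L = 0.603 g
sodium chloride: 15.6 mmol/L × 58.44 g/mol × 0.741 L ÷ 1000 = 0.676 g
EDTA: dilute stock: 1.6 mM × 741 mL ÷ 113 mM = 10.492 mL
monosodium phosphate: 6.66 g/L × 0.741 L = 4.935 g
kanamycin: C1V1 = C2V2 → 43.9 µg/mL × 741 mL ÷ 50000 µg/mL = 0.651 mL
nickel chloride hexahydrate: 6.6 mg/L × 0.741 L = 4.891 mg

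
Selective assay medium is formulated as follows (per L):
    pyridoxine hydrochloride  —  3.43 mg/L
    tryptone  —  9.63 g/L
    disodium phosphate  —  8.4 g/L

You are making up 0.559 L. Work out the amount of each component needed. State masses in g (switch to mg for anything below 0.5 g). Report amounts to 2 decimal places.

Scale factor relative to 1 L: 0.559.
pyridoxine hydrochloride: 3.43 mg/L × 0.559 L = 1.92 mg
tryptone: 9.63 g/L × 0.559 L = 5.38 g
disodium phosphate: 8.4 g/L × 0.559 L = 4.70 g

pyridoxine hydrochloride 1.92 mg; tryptone 5.38 g; disodium phosphate 4.70 g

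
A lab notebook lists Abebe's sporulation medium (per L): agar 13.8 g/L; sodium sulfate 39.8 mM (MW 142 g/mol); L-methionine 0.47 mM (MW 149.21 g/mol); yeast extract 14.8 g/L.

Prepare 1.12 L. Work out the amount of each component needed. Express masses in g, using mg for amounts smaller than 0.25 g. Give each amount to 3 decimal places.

Scale factor relative to 1 L: 1.12.
agar: 13.8 g/L × 1.12 L = 15.456 g
sodium sulfate: 39.8 mmol/L × 142 g/mol × 1.12 L ÷ 1000 = 6.330 g
L-methionine: 0.47 mmol/L × 149.21 mg/mmol × 1.12 L = 78.544 mg
yeast extract: 14.8 g/L × 1.12 L = 16.576 g

agar 15.456 g; sodium sulfate 6.330 g; L-methionine 78.544 mg; yeast extract 16.576 g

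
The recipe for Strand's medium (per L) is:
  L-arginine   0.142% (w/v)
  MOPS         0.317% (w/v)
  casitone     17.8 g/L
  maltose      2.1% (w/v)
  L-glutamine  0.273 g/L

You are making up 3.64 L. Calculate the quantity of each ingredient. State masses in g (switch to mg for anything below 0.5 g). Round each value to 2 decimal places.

Scale factor relative to 1 L: 3.64.
L-arginine: 0.142% w/v = 1.42 g/L → 1.42 × 3.64 L = 5.17 g
MOPS: 0.317 g per 100 mL × 3640 mL ÷ 100 = 11.54 g
casitone: 17.8 g/L × 3.64 L = 64.79 g
maltose: 2.1 g per 100 mL × 3640 mL ÷ 100 = 76.44 g
L-glutamine: 0.273 g/L × 3.64 L = 0.99 g

L-arginine 5.17 g; MOPS 11.54 g; casitone 64.79 g; maltose 76.44 g; L-glutamine 0.99 g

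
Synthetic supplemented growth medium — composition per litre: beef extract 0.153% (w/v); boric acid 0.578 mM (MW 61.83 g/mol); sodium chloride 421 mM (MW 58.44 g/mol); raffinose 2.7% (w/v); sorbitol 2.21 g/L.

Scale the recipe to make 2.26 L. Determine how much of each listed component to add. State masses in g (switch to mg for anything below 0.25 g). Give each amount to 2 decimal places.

beef extract 3.46 g; boric acid 80.77 mg; sodium chloride 55.60 g; raffinose 61.02 g; sorbitol 4.99 g

Scale factor relative to 1 L: 2.26.
beef extract: 0.153 g per 100 mL × 2260 mL ÷ 100 = 3.46 g
boric acid: 0.578 mmol/L × 61.83 mg/mmol × 2.26 L = 80.77 mg
sodium chloride: 421 mmol/L × 58.44 g/mol × 2.26 L ÷ 1000 = 55.60 g
raffinose: 2.7% w/v = 27 g/L → 27 × 2.26 L = 61.02 g
sorbitol: 2.21 g/L × 2.26 L = 4.99 g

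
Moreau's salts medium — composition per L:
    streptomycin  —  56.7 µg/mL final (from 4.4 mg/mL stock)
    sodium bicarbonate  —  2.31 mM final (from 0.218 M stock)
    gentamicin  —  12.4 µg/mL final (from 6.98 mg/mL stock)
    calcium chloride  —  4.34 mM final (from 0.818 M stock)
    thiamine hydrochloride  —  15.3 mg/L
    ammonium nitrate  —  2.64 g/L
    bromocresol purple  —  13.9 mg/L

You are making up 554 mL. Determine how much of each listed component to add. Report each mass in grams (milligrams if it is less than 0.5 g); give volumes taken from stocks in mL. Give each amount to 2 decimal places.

Scale factor relative to 1 L: 0.554.
streptomycin: C1V1 = C2V2 → 56.7 µg/mL × 554 mL ÷ 4400 µg/mL = 7.14 mL
sodium bicarbonate: dilute stock: 2.31 mM × 554 mL ÷ 218 mM = 5.87 mL
gentamicin: C1V1 = C2V2 → 12.4 µg/mL × 554 mL ÷ 6980 µg/mL = 0.98 mL
calcium chloride: V = C2·V2/C1 = 4.34 mM × 554 mL ÷ 818 mM = 2.94 mL
thiamine hydrochloride: 15.3 mg/L × 0.554 L = 8.48 mg
ammonium nitrate: 2.64 g/L × 0.554 L = 1.46 g
bromocresol purple: 13.9 mg/L × 0.554 L = 7.70 mg

streptomycin 7.14 mL; sodium bicarbonate 5.87 mL; gentamicin 0.98 mL; calcium chloride 2.94 mL; thiamine hydrochloride 8.48 mg; ammonium nitrate 1.46 g; bromocresol purple 7.70 mg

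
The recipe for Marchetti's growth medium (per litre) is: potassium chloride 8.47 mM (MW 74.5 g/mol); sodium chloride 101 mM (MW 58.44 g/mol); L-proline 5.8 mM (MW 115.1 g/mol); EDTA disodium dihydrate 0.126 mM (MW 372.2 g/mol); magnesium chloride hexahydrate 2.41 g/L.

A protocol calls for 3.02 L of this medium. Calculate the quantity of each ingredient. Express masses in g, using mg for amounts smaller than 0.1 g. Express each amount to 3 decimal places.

potassium chloride 1.906 g; sodium chloride 17.825 g; L-proline 2.016 g; EDTA disodium dihydrate 0.142 g; magnesium chloride hexahydrate 7.278 g

Scale factor relative to 1 L: 3.02.
potassium chloride: 8.47 mmol/L × 74.5 g/mol × 3.02 L ÷ 1000 = 1.906 g
sodium chloride: 101 mmol/L × 58.44 g/mol × 3.02 L ÷ 1000 = 17.825 g
L-proline: 5.8 mmol/L × 115.1 g/mol × 3.02 L ÷ 1000 = 2.016 g
EDTA disodium dihydrate: 0.126 mmol/L × 372.2 g/mol × 3.02 L ÷ 1000 = 0.142 g
magnesium chloride hexahydrate: 2.41 g/L × 3.02 L = 7.278 g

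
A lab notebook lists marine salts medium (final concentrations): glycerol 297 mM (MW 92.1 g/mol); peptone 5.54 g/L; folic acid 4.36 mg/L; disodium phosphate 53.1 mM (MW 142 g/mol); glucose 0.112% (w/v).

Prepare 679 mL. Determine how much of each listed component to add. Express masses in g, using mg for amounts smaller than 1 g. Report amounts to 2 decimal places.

Target volume = 679 mL = 0.679 L.
glycerol: 297 mmol/L × 92.1 g/mol × 0.679 L ÷ 1000 = 18.57 g
peptone: 5.54 g/L × 0.679 L = 3.76 g
folic acid: 4.36 mg/L × 0.679 L = 2.96 mg
disodium phosphate: 53.1 mmol/L × 142 g/mol × 0.679 L ÷ 1000 = 5.12 g
glucose: 0.112% w/v = 1.12 g/L → 1.12 × 0.679 L = 0.76048 g = 760.48 mg

glycerol 18.57 g; peptone 3.76 g; folic acid 2.96 mg; disodium phosphate 5.12 g; glucose 760.48 mg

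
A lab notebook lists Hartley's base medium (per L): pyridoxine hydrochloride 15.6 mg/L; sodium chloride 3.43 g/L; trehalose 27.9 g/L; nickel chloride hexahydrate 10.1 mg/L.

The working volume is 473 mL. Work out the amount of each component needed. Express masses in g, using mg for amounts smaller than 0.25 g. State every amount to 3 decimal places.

pyridoxine hydrochloride 7.379 mg; sodium chloride 1.622 g; trehalose 13.197 g; nickel chloride hexahydrate 4.777 mg

Target volume = 473 mL = 0.473 L.
pyridoxine hydrochloride: 15.6 mg/L × 0.473 L = 7.379 mg
sodium chloride: 3.43 g/L × 0.473 L = 1.622 g
trehalose: 27.9 g/L × 0.473 L = 13.197 g
nickel chloride hexahydrate: 10.1 mg/L × 0.473 L = 4.777 mg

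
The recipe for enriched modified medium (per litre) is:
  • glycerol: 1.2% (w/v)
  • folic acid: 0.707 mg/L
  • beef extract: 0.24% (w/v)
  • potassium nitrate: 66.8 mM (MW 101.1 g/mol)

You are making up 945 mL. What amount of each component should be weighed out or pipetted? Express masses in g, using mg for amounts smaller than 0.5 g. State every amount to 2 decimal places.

glycerol 11.34 g; folic acid 0.67 mg; beef extract 2.27 g; potassium nitrate 6.38 g

Target volume = 945 mL = 0.945 L.
glycerol: 1.2 g per 100 mL × 945 mL ÷ 100 = 11.34 g
folic acid: 0.707 mg/L × 0.945 L = 0.67 mg
beef extract: 0.24% w/v = 2.4 g/L → 2.4 × 0.945 L = 2.27 g
potassium nitrate: 66.8 mmol/L × 101.1 g/mol × 0.945 L ÷ 1000 = 6.38 g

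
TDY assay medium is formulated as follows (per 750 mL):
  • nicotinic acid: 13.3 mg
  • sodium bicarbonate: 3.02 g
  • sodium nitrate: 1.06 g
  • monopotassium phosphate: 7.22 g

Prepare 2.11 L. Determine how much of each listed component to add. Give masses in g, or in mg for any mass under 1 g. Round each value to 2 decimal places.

Ratio of target to recipe volume: 2110 / 750 = 2.81333.
nicotinic acid: 13.3 mg × (2110 mL / 750 mL) = 37.42 mg
sodium bicarbonate: 3.02 g × (2110 mL / 750 mL) = 8.50 g
sodium nitrate: 1.06 g × (2110 mL / 750 mL) = 2.98 g
monopotassium phosphate: 7.22 g × (2110 mL / 750 mL) = 20.31 g

nicotinic acid 37.42 mg; sodium bicarbonate 8.50 g; sodium nitrate 2.98 g; monopotassium phosphate 20.31 g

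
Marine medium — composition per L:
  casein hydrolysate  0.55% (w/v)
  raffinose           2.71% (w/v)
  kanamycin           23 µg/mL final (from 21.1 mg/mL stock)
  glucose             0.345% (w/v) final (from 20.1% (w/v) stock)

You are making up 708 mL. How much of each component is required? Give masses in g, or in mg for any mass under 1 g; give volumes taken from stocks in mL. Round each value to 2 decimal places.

casein hydrolysate 3.89 g; raffinose 19.19 g; kanamycin 0.77 mL; glucose 12.15 mL

Scale factor relative to 1 L: 0.708.
casein hydrolysate: 0.55% w/v = 5.5 g/L → 5.5 × 0.708 L = 3.89 g
raffinose: 2.71% w/v = 27.1 g/L → 27.1 × 0.708 L = 19.19 g
kanamycin: C1V1 = C2V2 → 23 µg/mL × 708 mL ÷ 21100 µg/mL = 0.77 mL
glucose: V = C2·V2/C1 = 0.345% ÷ 20.1% × 708 mL = 12.15 mL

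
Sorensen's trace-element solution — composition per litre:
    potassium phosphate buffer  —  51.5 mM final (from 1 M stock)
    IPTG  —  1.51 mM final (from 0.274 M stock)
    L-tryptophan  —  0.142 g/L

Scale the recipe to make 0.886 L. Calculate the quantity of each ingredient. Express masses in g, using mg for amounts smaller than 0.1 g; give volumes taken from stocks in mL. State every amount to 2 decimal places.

potassium phosphate buffer 45.63 mL; IPTG 4.88 mL; L-tryptophan 0.13 g

Scale factor relative to 1 L: 0.886.
potassium phosphate buffer: V = C2·V2/C1 = 51.5 mM × 886 mL ÷ 1000 mM = 45.63 mL
IPTG: C1V1 = C2V2 → 1.51 mM × 886 mL ÷ 274 mM = 4.88 mL
L-tryptophan: 0.142 g/L × 0.886 L = 0.13 g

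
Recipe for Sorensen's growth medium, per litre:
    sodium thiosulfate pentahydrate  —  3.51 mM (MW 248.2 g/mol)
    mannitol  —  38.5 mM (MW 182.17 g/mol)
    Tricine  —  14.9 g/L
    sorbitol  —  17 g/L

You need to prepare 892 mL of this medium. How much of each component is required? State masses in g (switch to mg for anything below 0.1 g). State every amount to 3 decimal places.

Target volume = 892 mL = 0.892 L.
sodium thiosulfate pentahydrate: 3.51 mmol/L × 248.2 g/mol × 0.892 L ÷ 1000 = 0.777 g
mannitol: 38.5 mmol/L × 182.17 g/mol × 0.892 L ÷ 1000 = 6.256 g
Tricine: 14.9 g/L × 0.892 L = 13.291 g
sorbitol: 17 g/L × 0.892 L = 15.164 g

sodium thiosulfate pentahydrate 0.777 g; mannitol 6.256 g; Tricine 13.291 g; sorbitol 15.164 g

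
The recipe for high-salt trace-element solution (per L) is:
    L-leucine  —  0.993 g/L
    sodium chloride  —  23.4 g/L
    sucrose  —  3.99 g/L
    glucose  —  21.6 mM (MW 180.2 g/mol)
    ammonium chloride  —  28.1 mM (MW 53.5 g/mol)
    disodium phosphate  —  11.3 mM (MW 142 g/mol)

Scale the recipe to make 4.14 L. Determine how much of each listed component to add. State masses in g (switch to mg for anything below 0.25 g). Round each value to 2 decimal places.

L-leucine 4.11 g; sodium chloride 96.88 g; sucrose 16.52 g; glucose 16.11 g; ammonium chloride 6.22 g; disodium phosphate 6.64 g

Scale factor relative to 1 L: 4.14.
L-leucine: 0.993 g/L × 4.14 L = 4.11 g
sodium chloride: 23.4 g/L × 4.14 L = 96.88 g
sucrose: 3.99 g/L × 4.14 L = 16.52 g
glucose: 21.6 mmol/L × 180.2 g/mol × 4.14 L ÷ 1000 = 16.11 g
ammonium chloride: 28.1 mmol/L × 53.5 g/mol × 4.14 L ÷ 1000 = 6.22 g
disodium phosphate: 11.3 mmol/L × 142 g/mol × 4.14 L ÷ 1000 = 6.64 g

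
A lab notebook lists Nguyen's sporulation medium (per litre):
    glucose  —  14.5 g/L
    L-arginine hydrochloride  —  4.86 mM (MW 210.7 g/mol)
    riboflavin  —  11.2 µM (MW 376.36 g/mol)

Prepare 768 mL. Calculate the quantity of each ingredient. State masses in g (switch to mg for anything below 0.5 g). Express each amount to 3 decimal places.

Scale factor relative to 1 L: 0.768.
glucose: 14.5 g/L × 0.768 L = 11.136 g
L-arginine hydrochloride: 4.86 mmol/L × 210.7 g/mol × 0.768 L ÷ 1000 = 0.786 g
riboflavin: 11.2 µmol/L × 376.36 g/mol × 0.768 L ÷ 1000 = 3.237 mg

glucose 11.136 g; L-arginine hydrochloride 0.786 g; riboflavin 3.237 mg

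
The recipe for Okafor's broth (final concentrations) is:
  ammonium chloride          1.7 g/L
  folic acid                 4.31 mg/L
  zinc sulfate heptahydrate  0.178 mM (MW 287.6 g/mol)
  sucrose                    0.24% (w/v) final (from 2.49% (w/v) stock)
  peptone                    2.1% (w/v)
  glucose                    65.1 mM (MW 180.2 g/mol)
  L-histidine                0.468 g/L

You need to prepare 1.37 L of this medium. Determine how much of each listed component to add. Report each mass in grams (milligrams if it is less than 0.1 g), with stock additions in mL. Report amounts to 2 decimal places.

Working volume: 1.37 L.
ammonium chloride: 1.7 g/L × 1.37 L = 2.33 g
folic acid: 4.31 mg/L × 1.37 L = 5.90 mg
zinc sulfate heptahydrate: 0.178 mmol/L × 287.6 mg/mmol × 1.37 L = 70.13 mg
sucrose: C1V1 = C2V2 → 0.24% ÷ 2.49% × 1370 mL = 132.05 mL
peptone: 2.1 g per 100 mL × 1370 mL ÷ 100 = 28.77 g
glucose: 65.1 mmol/L × 180.2 g/mol × 1.37 L ÷ 1000 = 16.07 g
L-histidine: 0.468 g/L × 1.37 L = 0.64 g

ammonium chloride 2.33 g; folic acid 5.90 mg; zinc sulfate heptahydrate 70.13 mg; sucrose 132.05 mL; peptone 28.77 g; glucose 16.07 g; L-histidine 0.64 g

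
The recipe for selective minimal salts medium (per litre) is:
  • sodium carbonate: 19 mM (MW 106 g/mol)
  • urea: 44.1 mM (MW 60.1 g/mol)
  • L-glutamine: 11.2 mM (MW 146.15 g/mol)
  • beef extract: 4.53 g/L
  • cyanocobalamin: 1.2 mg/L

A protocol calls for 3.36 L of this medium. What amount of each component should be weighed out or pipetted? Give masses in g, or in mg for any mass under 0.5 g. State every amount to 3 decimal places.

sodium carbonate 6.767 g; urea 8.905 g; L-glutamine 5.500 g; beef extract 15.221 g; cyanocobalamin 4.032 mg

Scale factor relative to 1 L: 3.36.
sodium carbonate: 19 mmol/L × 106 g/mol × 3.36 L ÷ 1000 = 6.767 g
urea: 44.1 mmol/L × 60.1 g/mol × 3.36 L ÷ 1000 = 8.905 g
L-glutamine: 11.2 mmol/L × 146.15 g/mol × 3.36 L ÷ 1000 = 5.500 g
beef extract: 4.53 g/L × 3.36 L = 15.221 g
cyanocobalamin: 1.2 mg/L × 3.36 L = 4.032 mg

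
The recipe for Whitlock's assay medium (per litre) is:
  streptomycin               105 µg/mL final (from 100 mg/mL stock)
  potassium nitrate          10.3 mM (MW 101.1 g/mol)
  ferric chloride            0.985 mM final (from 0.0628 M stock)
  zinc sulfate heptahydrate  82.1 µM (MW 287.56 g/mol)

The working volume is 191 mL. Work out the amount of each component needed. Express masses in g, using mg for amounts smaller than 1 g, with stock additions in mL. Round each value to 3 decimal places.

streptomycin 0.201 mL; potassium nitrate 198.894 mg; ferric chloride 2.996 mL; zinc sulfate heptahydrate 4.509 mg

Working volume: 191 mL = 0.191 L.
streptomycin: dilute stock: 105 µg/mL × 191 mL ÷ 100000 µg/mL = 0.201 mL
potassium nitrate: 10.3 mmol/L × 101.1 mg/mmol × 0.191 L = 198.894 mg
ferric chloride: C1V1 = C2V2 → 0.985 mM × 191 mL ÷ 62.8 mM = 2.996 mL
zinc sulfate heptahydrate: 82.1 µmol/L × 287.56 g/mol × 0.191 L ÷ 1000 = 4.509 mg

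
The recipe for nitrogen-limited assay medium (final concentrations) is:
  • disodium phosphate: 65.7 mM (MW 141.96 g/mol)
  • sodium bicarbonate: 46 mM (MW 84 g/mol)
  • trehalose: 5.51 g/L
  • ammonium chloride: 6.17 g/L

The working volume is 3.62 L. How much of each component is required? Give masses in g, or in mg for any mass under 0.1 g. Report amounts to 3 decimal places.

Scale factor relative to 1 L: 3.62.
disodium phosphate: 65.7 mmol/L × 141.96 g/mol × 3.62 L ÷ 1000 = 33.763 g
sodium bicarbonate: 46 mmol/L × 84 g/mol × 3.62 L ÷ 1000 = 13.988 g
trehalose: 5.51 g/L × 3.62 L = 19.946 g
ammonium chloride: 6.17 g/L × 3.62 L = 22.335 g

disodium phosphate 33.763 g; sodium bicarbonate 13.988 g; trehalose 19.946 g; ammonium chloride 22.335 g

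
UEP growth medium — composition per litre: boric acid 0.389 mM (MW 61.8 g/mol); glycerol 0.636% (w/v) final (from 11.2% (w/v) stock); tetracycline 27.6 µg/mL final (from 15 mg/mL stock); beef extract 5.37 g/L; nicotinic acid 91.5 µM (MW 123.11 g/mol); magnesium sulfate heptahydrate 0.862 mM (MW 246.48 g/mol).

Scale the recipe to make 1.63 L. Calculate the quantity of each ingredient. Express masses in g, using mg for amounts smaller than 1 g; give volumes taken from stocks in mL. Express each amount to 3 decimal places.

boric acid 39.186 mg; glycerol 92.561 mL; tetracycline 2.999 mL; beef extract 8.753 g; nicotinic acid 18.361 mg; magnesium sulfate heptahydrate 346.319 mg

Scale factor relative to 1 L: 1.63.
boric acid: 0.389 mmol/L × 61.8 mg/mmol × 1.63 L = 39.186 mg
glycerol: C1V1 = C2V2 → 0.636% ÷ 11.2% × 1630 mL = 92.561 mL
tetracycline: V = C2·V2/C1 = 27.6 µg/mL × 1630 mL ÷ 15000 µg/mL = 2.999 mL
beef extract: 5.37 g/L × 1.63 L = 8.753 g
nicotinic acid: 91.5 µmol/L × 123.11 g/mol × 1.63 L ÷ 1000 = 18.361 mg
magnesium sulfate heptahydrate: 0.862 mmol/L × 246.48 mg/mmol × 1.63 L = 346.319 mg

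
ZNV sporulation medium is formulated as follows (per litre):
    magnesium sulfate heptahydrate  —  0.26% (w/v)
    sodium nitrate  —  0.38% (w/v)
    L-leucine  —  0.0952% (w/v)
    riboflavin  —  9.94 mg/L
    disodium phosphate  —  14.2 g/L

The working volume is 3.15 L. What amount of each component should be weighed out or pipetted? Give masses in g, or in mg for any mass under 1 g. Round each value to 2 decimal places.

magnesium sulfate heptahydrate 8.19 g; sodium nitrate 11.97 g; L-leucine 3.00 g; riboflavin 31.31 mg; disodium phosphate 44.73 g

Scale factor relative to 1 L: 3.15.
magnesium sulfate heptahydrate: 0.26% w/v = 2.6 g/L → 2.6 × 3.15 L = 8.19 g
sodium nitrate: 0.38% w/v = 3.8 g/L → 3.8 × 3.15 L = 11.97 g
L-leucine: 0.0952 g per 100 mL × 3150 mL ÷ 100 = 3.00 g
riboflavin: 9.94 mg/L × 3.15 L = 31.31 mg
disodium phosphate: 14.2 g/L × 3.15 L = 44.73 g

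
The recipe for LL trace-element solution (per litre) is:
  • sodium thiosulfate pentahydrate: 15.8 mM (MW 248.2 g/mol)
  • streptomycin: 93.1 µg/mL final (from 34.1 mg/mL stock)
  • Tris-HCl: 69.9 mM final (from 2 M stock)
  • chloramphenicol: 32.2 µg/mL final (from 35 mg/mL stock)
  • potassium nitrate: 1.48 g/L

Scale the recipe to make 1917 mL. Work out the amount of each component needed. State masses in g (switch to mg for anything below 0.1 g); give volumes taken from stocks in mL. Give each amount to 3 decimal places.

sodium thiosulfate pentahydrate 7.518 g; streptomycin 5.234 mL; Tris-HCl 66.999 mL; chloramphenicol 1.764 mL; potassium nitrate 2.837 g

Working volume: 1917 mL = 1.917 L.
sodium thiosulfate pentahydrate: 15.8 mmol/L × 248.2 g/mol × 1.917 L ÷ 1000 = 7.518 g
streptomycin: V = C2·V2/C1 = 93.1 µg/mL × 1917 mL ÷ 34100 µg/mL = 5.234 mL
Tris-HCl: V = C2·V2/C1 = 69.9 mM × 1917 mL ÷ 2000 mM = 66.999 mL
chloramphenicol: C1V1 = C2V2 → 32.2 µg/mL × 1917 mL ÷ 35000 µg/mL = 1.764 mL
potassium nitrate: 1.48 g/L × 1.917 L = 2.837 g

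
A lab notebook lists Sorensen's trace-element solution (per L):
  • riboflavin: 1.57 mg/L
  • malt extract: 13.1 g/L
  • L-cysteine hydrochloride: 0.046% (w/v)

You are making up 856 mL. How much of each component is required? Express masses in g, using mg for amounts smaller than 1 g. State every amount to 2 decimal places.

Scale factor relative to 1 L: 0.856.
riboflavin: 1.57 mg/L × 0.856 L = 1.34 mg
malt extract: 13.1 g/L × 0.856 L = 11.21 g
L-cysteine hydrochloride: 0.046 g per 100 mL × 856 mL ÷ 100 = 0.39376 g = 393.76 mg

riboflavin 1.34 mg; malt extract 11.21 g; L-cysteine hydrochloride 393.76 mg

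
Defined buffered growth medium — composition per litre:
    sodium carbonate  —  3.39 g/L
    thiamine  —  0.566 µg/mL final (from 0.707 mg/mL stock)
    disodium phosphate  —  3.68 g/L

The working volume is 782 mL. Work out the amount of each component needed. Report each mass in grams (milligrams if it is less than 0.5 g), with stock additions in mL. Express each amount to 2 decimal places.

Scale factor relative to 1 L: 0.782.
sodium carbonate: 3.39 g/L × 0.782 L = 2.65 g
thiamine: V = C2·V2/C1 = 0.566 µg/mL × 782 mL ÷ 707 µg/mL = 0.63 mL
disodium phosphate: 3.68 g/L × 0.782 L = 2.88 g

sodium carbonate 2.65 g; thiamine 0.63 mL; disodium phosphate 2.88 g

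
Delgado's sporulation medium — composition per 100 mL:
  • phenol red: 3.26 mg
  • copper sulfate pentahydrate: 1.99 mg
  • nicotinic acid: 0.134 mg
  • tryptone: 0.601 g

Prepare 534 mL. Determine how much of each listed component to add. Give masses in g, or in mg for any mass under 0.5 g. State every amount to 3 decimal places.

phenol red 17.408 mg; copper sulfate pentahydrate 10.627 mg; nicotinic acid 0.716 mg; tryptone 3.209 g

Scale factor = 534 mL / 100 mL = 5.34.
phenol red: 3.26 mg × (534 mL / 100 mL) = 17.408 mg
copper sulfate pentahydrate: 1.99 mg × (534 mL / 100 mL) = 10.627 mg
nicotinic acid: 0.134 mg × (534 mL / 100 mL) = 0.716 mg
tryptone: 0.601 g × (534 mL / 100 mL) = 3.209 g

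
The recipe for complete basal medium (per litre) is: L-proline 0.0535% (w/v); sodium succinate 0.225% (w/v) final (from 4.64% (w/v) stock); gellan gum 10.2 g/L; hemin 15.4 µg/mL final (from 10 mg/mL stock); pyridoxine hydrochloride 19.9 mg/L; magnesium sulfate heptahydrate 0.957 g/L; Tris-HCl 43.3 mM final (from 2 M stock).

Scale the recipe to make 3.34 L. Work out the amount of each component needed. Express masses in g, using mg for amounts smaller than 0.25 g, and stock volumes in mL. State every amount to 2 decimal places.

L-proline 1.79 g; sodium succinate 161.96 mL; gellan gum 34.07 g; hemin 5.14 mL; pyridoxine hydrochloride 66.47 mg; magnesium sulfate heptahydrate 3.20 g; Tris-HCl 72.31 mL

Working volume: 3.34 L.
L-proline: 0.0535% w/v = 0.535 g/L → 0.535 × 3.34 L = 1.79 g
sodium succinate: dilute stock: 0.225% ÷ 4.64% × 3340 mL = 161.96 mL
gellan gum: 10.2 g/L × 3.34 L = 34.07 g
hemin: V = C2·V2/C1 = 15.4 µg/mL × 3340 mL ÷ 10000 µg/mL = 5.14 mL
pyridoxine hydrochloride: 19.9 mg/L × 3.34 L = 66.47 mg
magnesium sulfate heptahydrate: 0.957 g/L × 3.34 L = 3.20 g
Tris-HCl: C1V1 = C2V2 → 43.3 mM × 3340 mL ÷ 2000 mM = 72.31 mL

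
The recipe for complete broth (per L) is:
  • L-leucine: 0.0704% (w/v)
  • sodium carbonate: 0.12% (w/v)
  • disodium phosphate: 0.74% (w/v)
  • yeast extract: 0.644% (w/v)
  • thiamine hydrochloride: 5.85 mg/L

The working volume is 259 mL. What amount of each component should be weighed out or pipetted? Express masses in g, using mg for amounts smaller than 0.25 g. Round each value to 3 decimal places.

L-leucine 182.336 mg; sodium carbonate 0.311 g; disodium phosphate 1.917 g; yeast extract 1.668 g; thiamine hydrochloride 1.515 mg

Target volume = 259 mL = 0.259 L.
L-leucine: 0.0704% w/v = 0.704 g/L → 0.704 × 0.259 L = 0.182336 g = 182.336 mg
sodium carbonate: 0.12 g per 100 mL × 259 mL ÷ 100 = 0.311 g
disodium phosphate: 0.74 g per 100 mL × 259 mL ÷ 100 = 1.917 g
yeast extract: 0.644 g per 100 mL × 259 mL ÷ 100 = 1.668 g
thiamine hydrochloride: 5.85 mg/L × 0.259 L = 1.515 mg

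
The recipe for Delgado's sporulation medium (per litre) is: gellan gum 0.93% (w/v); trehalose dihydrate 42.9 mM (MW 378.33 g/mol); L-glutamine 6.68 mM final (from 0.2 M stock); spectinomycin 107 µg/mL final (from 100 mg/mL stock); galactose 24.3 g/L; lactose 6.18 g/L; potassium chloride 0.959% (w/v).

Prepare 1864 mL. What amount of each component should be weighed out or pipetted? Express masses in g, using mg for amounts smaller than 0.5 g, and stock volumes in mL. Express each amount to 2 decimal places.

gellan gum 17.34 g; trehalose dihydrate 30.25 g; L-glutamine 62.26 mL; spectinomycin 1.99 mL; galactose 45.30 g; lactose 11.52 g; potassium chloride 17.88 g

Target volume = 1864 mL = 1.864 L.
gellan gum: 0.93 g per 100 mL × 1864 mL ÷ 100 = 17.34 g
trehalose dihydrate: 42.9 mmol/L × 378.33 g/mol × 1.864 L ÷ 1000 = 30.25 g
L-glutamine: dilute stock: 6.68 mM × 1864 mL ÷ 200 mM = 62.26 mL
spectinomycin: C1V1 = C2V2 → 107 µg/mL × 1864 mL ÷ 100000 µg/mL = 1.99 mL
galactose: 24.3 g/L × 1.864 L = 45.30 g
lactose: 6.18 g/L × 1.864 L = 11.52 g
potassium chloride: 0.959% w/v = 9.59 g/L → 9.59 × 1.864 L = 17.88 g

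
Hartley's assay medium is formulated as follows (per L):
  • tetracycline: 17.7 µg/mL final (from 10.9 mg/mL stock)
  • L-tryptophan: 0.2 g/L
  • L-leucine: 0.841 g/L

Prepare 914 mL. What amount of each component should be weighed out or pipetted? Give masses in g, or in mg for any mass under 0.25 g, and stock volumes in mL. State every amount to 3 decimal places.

tetracycline 1.484 mL; L-tryptophan 182.800 mg; L-leucine 0.769 g

Scale factor relative to 1 L: 0.914.
tetracycline: C1V1 = C2V2 → 17.7 µg/mL × 914 mL ÷ 10900 µg/mL = 1.484 mL
L-tryptophan: 0.2 g/L × 0.914 L = 0.1828 g = 182.800 mg
L-leucine: 0.841 g/L × 0.914 L = 0.769 g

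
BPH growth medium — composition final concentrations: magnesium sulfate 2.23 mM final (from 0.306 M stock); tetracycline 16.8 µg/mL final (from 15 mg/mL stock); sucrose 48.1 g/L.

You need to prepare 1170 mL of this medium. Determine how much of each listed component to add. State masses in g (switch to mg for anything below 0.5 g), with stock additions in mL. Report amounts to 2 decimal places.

magnesium sulfate 8.53 mL; tetracycline 1.31 mL; sucrose 56.28 g

Working volume: 1170 mL = 1.17 L.
magnesium sulfate: V = C2·V2/C1 = 2.23 mM × 1170 mL ÷ 306 mM = 8.53 mL
tetracycline: dilute stock: 16.8 µg/mL × 1170 mL ÷ 15000 µg/mL = 1.31 mL
sucrose: 48.1 g/L × 1.17 L = 56.28 g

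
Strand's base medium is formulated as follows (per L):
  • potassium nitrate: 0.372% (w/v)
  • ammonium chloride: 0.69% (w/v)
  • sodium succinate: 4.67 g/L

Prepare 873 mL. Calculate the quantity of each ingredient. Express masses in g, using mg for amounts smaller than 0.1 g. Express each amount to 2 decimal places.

potassium nitrate 3.25 g; ammonium chloride 6.02 g; sodium succinate 4.08 g

Working volume: 873 mL = 0.873 L.
potassium nitrate: 0.372% w/v = 3.72 g/L → 3.72 × 0.873 L = 3.25 g
ammonium chloride: 0.69% w/v = 6.9 g/L → 6.9 × 0.873 L = 6.02 g
sodium succinate: 4.67 g/L × 0.873 L = 4.08 g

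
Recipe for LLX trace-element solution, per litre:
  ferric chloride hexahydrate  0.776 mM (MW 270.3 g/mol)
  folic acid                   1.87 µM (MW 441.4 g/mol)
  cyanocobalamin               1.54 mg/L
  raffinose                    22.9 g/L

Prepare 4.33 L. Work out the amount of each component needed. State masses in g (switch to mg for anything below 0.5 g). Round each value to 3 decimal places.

ferric chloride hexahydrate 0.908 g; folic acid 3.574 mg; cyanocobalamin 6.668 mg; raffinose 99.157 g

Working volume: 4.33 L.
ferric chloride hexahydrate: 0.776 mmol/L × 270.3 g/mol × 4.33 L ÷ 1000 = 0.908 g
folic acid: 1.87 µmol/L × 441.4 g/mol × 4.33 L ÷ 1000 = 3.574 mg
cyanocobalamin: 1.54 mg/L × 4.33 L = 6.668 mg
raffinose: 22.9 g/L × 4.33 L = 99.157 g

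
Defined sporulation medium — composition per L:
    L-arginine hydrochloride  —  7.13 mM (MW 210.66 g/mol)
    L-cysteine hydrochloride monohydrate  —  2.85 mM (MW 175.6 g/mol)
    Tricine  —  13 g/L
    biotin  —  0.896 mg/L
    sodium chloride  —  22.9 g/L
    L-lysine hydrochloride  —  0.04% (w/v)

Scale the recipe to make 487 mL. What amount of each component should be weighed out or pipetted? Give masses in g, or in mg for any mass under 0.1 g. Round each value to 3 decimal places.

Target volume = 487 mL = 0.487 L.
L-arginine hydrochloride: 7.13 mmol/L × 210.66 g/mol × 0.487 L ÷ 1000 = 0.731 g
L-cysteine hydrochloride monohydrate: 2.85 mmol/L × 175.6 g/mol × 0.487 L ÷ 1000 = 0.244 g
Tricine: 13 g/L × 0.487 L = 6.331 g
biotin: 0.896 mg/L × 0.487 L = 0.436 mg
sodium chloride: 22.9 g/L × 0.487 L = 11.152 g
L-lysine hydrochloride: 0.04 g per 100 mL × 487 mL ÷ 100 = 0.195 g

L-arginine hydrochloride 0.731 g; L-cysteine hydrochloride monohydrate 0.244 g; Tricine 6.331 g; biotin 0.436 mg; sodium chloride 11.152 g; L-lysine hydrochloride 0.195 g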